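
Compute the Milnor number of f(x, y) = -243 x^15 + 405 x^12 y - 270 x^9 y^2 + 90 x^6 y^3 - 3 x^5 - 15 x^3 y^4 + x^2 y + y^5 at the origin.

The Hessian of f at 0 has rank 0. Corank 2; j^3 = x^2*y has shape L^2 M (L != M), so D-series; mu = 6 gives D_6.

6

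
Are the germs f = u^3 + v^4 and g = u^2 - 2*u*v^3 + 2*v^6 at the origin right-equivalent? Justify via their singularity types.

The Hessian of f at 0 has rank 0. Corank 2; j^3 = u^3 is a perfect cube, so E-series; the 4-jet and mu = 6 give E_6. The Hessian of g at 0 has rank 1. Corank 1: A-series; mu = 5 gives A_5. f is E_6 but g is A_5, hence not right-equivalent.

No.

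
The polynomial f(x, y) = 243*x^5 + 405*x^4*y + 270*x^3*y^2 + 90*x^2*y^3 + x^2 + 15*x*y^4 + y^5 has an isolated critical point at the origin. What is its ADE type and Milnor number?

Type A_{4}, Milnor number mu = 4.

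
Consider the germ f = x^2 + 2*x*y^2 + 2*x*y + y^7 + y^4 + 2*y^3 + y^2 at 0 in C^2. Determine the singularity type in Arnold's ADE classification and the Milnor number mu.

Type A6, Milnor number mu = 6.

The Hessian of f at 0 is [[2, 2], [2, 2]] with rank 1, so corank 1. A Groebner basis of the Jacobian ideal J(f) in C{x,y} is {x^3 + 3*x^2*y - 3*x^2 - 4*x*y + x + y, x + y^2 + y}; counting standard monomials gives mu = 6. Corank 1: A-series; mu = 6 gives A_6.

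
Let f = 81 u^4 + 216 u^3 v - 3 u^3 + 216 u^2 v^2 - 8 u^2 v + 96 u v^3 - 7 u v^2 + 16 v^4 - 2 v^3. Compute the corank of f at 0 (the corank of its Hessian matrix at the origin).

The Hessian at 0 is [[0, 0], [0, 0]] of rank 0; hence corank 2.

2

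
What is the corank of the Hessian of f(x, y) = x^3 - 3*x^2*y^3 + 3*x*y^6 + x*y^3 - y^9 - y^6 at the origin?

2

Hessian at 0 has rank 0.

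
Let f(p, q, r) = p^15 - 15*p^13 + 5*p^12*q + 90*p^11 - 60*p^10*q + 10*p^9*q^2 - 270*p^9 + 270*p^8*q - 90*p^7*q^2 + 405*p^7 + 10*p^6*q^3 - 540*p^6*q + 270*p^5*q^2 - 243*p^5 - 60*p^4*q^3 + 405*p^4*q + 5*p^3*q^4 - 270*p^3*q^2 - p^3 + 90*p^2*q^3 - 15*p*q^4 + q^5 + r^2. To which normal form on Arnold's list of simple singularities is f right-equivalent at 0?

E_{8}

The Hessian of f at 0 has rank 1. Corank 2; j^3 = -p^3 is a perfect cube, so E-series; the 5-jet and mu = 8 give E_8.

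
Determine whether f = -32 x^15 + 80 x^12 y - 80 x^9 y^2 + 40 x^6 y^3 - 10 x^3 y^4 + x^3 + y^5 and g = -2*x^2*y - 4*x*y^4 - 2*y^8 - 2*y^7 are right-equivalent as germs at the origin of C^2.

No.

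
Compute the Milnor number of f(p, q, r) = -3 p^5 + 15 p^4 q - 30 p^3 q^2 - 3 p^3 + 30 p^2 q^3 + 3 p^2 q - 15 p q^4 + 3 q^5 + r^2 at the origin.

6

The Hessian of f at 0 has rank 1. Corank 2; j^3 = -3*p^2*(p - q) has shape L^2 M (L != M), so D-series; mu = 6 gives D_6.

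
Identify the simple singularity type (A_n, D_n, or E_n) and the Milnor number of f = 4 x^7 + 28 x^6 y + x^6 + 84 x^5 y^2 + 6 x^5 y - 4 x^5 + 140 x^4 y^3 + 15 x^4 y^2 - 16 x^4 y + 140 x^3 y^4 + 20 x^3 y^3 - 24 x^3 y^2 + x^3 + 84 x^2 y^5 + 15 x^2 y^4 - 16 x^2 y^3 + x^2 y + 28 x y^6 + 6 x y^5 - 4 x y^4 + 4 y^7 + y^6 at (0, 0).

Type D_{7}, Milnor number mu = 7.

The Hessian of f at 0 has rank 0. Corank 2; j^3 = x^2*(x + y) has shape L^2 M (L != M), so D-series; mu = 7 gives D_7.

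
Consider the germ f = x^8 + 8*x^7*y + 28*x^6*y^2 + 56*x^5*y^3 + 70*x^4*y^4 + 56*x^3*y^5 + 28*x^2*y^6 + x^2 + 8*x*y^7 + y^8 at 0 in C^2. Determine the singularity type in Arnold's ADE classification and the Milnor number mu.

Type A_7, Milnor number mu = 7.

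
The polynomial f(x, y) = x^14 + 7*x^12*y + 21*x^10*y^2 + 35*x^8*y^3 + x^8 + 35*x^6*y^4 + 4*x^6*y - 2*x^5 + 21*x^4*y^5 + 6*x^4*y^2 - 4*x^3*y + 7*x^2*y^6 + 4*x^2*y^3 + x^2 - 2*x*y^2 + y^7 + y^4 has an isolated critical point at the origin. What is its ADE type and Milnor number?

Type A_{6}, Milnor number mu = 6.

The Hessian of f at 0 has rank 1. Corank 1: A-series; mu = 6 gives A_6.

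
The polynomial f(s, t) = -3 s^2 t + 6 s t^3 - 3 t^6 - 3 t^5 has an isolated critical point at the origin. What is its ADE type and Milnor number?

Type D7, Milnor number mu = 7.

The Hessian of f at 0 is [[0, 0], [0, 0]] with rank 0, so corank 2. A Groebner basis of the Jacobian ideal J(f) in C{s,t} is {s^3, s^2*t + s^2/6 - s*t^2/6, -s*t + t^3}; counting standard monomials gives mu = 7. Corank 2; j^3 = -3*s^2*t has shape L^2 M (L != M), so D-series; mu = 7 gives D_7.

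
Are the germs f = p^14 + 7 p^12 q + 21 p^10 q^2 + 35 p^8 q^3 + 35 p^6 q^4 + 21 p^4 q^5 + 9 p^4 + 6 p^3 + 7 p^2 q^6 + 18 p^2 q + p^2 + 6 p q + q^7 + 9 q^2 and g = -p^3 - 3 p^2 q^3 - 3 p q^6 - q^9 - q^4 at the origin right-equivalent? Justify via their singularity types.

No.

The Hessian of f at 0 has rank 1. Corank 1: A-series; mu = 6 gives A_6. The Hessian of g at 0 has rank 0. Corank 2; j^3 = -p^3 is a perfect cube, so E-series; the 4-jet and mu = 6 give E_6. f is A_6 but g is E_6, hence not right-equivalent.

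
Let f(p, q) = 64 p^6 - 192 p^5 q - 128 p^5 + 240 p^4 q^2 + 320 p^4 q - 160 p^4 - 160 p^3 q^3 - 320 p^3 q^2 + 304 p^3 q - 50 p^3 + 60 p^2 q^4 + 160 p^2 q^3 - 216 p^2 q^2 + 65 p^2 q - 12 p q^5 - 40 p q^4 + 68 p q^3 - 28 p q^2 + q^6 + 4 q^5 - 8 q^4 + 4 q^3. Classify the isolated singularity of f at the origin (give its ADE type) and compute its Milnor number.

Type D7, Milnor number mu = 7.

The Hessian of f at 0 has rank 0. Corank 2; j^3 = -(2*p - q)*(5*p - 2*q)^2 has shape L^2 M (L != M), so D-series; mu = 7 gives D_7.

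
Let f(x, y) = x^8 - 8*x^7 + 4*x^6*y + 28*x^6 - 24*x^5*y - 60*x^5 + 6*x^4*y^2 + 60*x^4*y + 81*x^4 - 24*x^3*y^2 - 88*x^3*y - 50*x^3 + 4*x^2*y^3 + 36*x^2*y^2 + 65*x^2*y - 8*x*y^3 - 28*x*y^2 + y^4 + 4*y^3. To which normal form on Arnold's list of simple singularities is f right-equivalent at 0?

D_5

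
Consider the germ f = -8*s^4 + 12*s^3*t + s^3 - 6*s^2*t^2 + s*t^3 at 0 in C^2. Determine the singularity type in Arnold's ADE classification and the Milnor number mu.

Type E7, Milnor number mu = 7.

The Hessian of f at 0 is [[0, 0], [0, 0]] with rank 0, so corank 2. A Groebner basis of the Jacobian ideal J(f) in C{s,t} is {3*s^2/4 + t^4 + t^3/4, s^3, s^2*t - s^2/4 - t^3/12, -s^2 + s*t^2 - t^3/3}; counting standard monomials gives mu = 7. Corank 2; j^3 = s^3 is a perfect cube, so E-series; the 4-jet and mu = 7 give E_7.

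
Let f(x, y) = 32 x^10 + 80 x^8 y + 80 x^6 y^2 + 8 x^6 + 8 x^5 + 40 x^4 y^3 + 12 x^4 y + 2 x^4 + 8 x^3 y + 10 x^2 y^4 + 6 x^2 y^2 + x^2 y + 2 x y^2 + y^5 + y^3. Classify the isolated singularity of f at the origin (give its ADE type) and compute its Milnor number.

Type D_6, Milnor number mu = 6.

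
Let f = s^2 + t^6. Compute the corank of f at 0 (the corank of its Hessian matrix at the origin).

1

Hessian at 0 has rank 1.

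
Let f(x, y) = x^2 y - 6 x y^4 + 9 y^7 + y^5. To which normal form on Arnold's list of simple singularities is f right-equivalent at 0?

D_6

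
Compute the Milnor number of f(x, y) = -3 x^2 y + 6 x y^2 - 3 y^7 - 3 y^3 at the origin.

The Hessian of f at 0 has rank 0. Corank 2; j^3 = -3*y*(x - y)^2 has shape L^2 M (L != M), so D-series; mu = 8 gives D_8.

8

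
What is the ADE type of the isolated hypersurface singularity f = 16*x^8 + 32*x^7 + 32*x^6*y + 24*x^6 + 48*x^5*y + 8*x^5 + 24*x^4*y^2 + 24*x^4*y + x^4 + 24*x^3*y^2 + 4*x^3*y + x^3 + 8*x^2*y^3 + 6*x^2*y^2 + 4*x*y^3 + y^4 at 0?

The Hessian of f at 0 is [[0, 0], [0, 0]] with rank 0, so corank 2. A Groebner basis of the Jacobian ideal J(f) in C{x,y} is {y^4, x*y^2 + y^3/3, x^2}; counting standard monomials gives mu = 6. Corank 2; j^3 = x^3 is a perfect cube, so E-series; the 4-jet and mu = 6 give E_6.

E6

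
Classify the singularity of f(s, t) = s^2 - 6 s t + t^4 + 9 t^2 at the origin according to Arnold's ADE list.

The Hessian of f at 0 is [[2, -6], [-6, 18]] with rank 1, so corank 1. A Groebner basis of the Jacobian ideal J(f) in C{s,t} is {t^3, s - 3*t}; counting standard monomials gives mu = 3. Corank 1: A-series; mu = 3 gives A_3.

A_3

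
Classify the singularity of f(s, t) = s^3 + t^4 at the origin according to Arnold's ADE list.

The Hessian of f at 0 has rank 0. Corank 2; j^3 = s^3 is a perfect cube, so E-series; the 4-jet and mu = 6 give E_6.

E_{6}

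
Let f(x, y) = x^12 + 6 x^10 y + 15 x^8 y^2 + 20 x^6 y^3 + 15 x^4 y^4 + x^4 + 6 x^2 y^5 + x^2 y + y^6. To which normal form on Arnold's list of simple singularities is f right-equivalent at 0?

D_{7}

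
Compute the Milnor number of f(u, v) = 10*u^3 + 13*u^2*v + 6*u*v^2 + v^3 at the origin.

The Hessian of f at 0 is [[0, 0], [0, 0]] with rank 0, so corank 2. A Groebner basis of the Jacobian ideal J(f) in C{u,v} is {v^3, u^2 - 3*v^2/11, u*v + 6*v^2/11}; counting standard monomials gives mu = 4. Corank 2; j^3 = (2*u + v)*(5*u^2 + 4*u*v + v^2) splits into three distinct lines over C (the quadratic factor has nonzero discriminant), so D_4.

4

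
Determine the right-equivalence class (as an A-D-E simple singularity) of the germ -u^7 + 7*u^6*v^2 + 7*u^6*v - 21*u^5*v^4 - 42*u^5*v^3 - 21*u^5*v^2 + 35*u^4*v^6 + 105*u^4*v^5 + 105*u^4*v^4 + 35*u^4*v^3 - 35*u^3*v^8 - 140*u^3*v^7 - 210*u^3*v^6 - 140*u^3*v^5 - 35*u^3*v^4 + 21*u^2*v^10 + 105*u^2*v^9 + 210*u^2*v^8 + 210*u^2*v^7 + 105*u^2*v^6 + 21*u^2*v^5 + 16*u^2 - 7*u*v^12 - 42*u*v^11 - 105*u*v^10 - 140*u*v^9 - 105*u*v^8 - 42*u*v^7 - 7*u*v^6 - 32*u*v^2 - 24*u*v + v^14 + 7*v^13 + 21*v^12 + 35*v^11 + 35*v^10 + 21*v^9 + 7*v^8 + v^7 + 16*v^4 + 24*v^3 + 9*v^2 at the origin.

The Hessian of f at 0 is [[32, -24], [-24, 18]] with rank 1, so corank 1. A Groebner basis of the Jacobian ideal J(f) in C{u,v} is {u^3 - 9*u^2*v/4 + 27*u^2/16 - 27*u*v/16 + 81*u/256 - 243*v/1024, -u + v^2 + 3*v/4}; counting standard monomials gives mu = 6. Corank 1: A-series; mu = 6 gives A_6.

A_6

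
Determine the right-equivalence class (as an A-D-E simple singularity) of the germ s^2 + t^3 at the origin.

The Hessian of f at 0 is [[2, 0], [0, 0]] with rank 1, so corank 1. A Groebner basis of the Jacobian ideal J(f) in C{s,t} is {t^2, s}; counting standard monomials gives mu = 2. Corank 1: A-series; mu = 2 gives A_2.

A2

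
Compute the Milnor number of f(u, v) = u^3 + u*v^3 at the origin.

7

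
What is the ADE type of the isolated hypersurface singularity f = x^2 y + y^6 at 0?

The Hessian of f at 0 is [[0, 0], [0, 0]] with rank 0, so corank 2. A Groebner basis of the Jacobian ideal J(f) in C{x,y} is {x^2/6 + y^5, x^3, x*y}; counting standard monomials gives mu = 7. Corank 2; j^3 = x^2*y has shape L^2 M (L != M), so D-series; mu = 7 gives D_7.

D_7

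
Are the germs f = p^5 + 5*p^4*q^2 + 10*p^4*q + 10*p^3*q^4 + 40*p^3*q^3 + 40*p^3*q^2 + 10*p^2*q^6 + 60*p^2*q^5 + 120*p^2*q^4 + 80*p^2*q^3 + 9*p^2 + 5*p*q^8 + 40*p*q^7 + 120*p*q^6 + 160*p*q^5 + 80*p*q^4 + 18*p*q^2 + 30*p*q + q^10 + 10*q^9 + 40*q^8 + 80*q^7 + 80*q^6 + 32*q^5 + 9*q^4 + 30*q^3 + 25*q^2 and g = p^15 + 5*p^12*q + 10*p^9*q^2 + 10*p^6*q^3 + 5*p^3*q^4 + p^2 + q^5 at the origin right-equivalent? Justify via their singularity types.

Yes.

The Hessian of f at 0 has rank 1. Corank 1: A-series; mu = 4 gives A_4. The Hessian of g at 0 has rank 1. Corank 1: A-series; mu = 4 gives A_4. Both have type A_4, hence right-equivalent.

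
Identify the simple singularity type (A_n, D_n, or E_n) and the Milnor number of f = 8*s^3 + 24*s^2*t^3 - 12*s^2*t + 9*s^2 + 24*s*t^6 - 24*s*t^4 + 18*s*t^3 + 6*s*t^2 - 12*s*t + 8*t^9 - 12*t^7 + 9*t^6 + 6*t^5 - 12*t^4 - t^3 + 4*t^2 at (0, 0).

Type A2, Milnor number mu = 2.

The Hessian of f at 0 is [[18, -12], [-12, 8]] with rank 1, so corank 1. A Groebner basis of the Jacobian ideal J(f) in C{s,t} is {t^2, s - 2*t/3}; counting standard monomials gives mu = 2. Corank 1: A-series; mu = 2 gives A_2.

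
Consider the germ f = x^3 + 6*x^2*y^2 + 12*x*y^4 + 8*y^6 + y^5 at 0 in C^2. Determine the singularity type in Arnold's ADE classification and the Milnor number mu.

The Hessian of f at 0 has rank 0. Corank 2; j^3 = x^3 is a perfect cube, so E-series; the 5-jet and mu = 8 give E_8.

Type E_{8}, Milnor number mu = 8.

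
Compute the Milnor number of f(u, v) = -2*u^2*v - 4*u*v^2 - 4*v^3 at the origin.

4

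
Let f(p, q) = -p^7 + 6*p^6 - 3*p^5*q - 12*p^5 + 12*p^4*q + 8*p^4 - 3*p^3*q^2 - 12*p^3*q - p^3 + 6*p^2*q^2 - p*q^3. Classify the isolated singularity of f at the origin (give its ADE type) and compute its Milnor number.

Type E_{7}, Milnor number mu = 7.

The Hessian of f at 0 is [[0, 0], [0, 0]] with rank 0, so corank 2. A Groebner basis of the Jacobian ideal J(f) in C{p,q} is {3*p^2/4 + q^4 + q^3/4, p^3, p^2*q - p^2/4 - q^3/12, -p^2 + p*q^2 - q^3/3}; counting standard monomials gives mu = 7. Corank 2; j^3 = -p^3 is a perfect cube, so E-series; the 4-jet and mu = 7 give E_7.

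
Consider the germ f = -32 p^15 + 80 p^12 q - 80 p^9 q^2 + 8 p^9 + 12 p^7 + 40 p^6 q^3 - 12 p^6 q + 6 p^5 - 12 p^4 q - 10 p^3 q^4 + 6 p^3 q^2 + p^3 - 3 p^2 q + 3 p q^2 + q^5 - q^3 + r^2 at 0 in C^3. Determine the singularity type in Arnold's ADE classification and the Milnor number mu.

The Hessian of f at 0 has rank 1. Corank 2; j^3 = (p - q)^3 is a perfect cube, so E-series; the 5-jet and mu = 8 give E_8.

Type E_8, Milnor number mu = 8.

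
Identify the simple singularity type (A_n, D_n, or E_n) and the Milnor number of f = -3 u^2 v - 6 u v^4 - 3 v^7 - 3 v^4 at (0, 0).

Type D5, Milnor number mu = 5.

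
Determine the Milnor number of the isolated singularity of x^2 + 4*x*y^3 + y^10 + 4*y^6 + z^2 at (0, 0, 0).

9

The Hessian of f at 0 has rank 2. Corank 1: A-series; mu = 9 gives A_9.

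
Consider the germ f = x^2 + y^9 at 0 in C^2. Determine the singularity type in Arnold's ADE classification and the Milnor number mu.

The Hessian of f at 0 has rank 1. Corank 1: A-series; mu = 8 gives A_8.

Type A_8, Milnor number mu = 8.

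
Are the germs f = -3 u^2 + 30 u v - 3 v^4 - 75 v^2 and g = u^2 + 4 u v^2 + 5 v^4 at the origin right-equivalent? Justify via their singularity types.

Yes.

The Hessian of f at 0 is [[-6, 30], [30, -150]] with rank 1, so corank 1. A Groebner basis of the Jacobian ideal J(f) in C{u,v} is {v^3, u - 5*v}; counting standard monomials gives mu = 3. Corank 1: A-series; mu = 3 gives A_3. The Hessian of g at 0 is [[2, 0], [0, 0]] with rank 1, so corank 1. A Groebner basis of the Jacobian ideal J(g) in C{u,v} is {u^2, u*v, u/2 + v^2}; counting standard monomials gives mu = 3. Corank 1: A-series; mu = 3 gives A_3. Both have type A_3, hence right-equivalent.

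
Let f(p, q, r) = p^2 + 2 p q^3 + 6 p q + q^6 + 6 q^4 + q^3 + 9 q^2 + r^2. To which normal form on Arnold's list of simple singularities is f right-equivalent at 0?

A_2

The Hessian of f at 0 has rank 2. Corank 1: A-series; mu = 2 gives A_2.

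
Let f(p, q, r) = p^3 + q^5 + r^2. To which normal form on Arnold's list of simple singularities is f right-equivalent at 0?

E_8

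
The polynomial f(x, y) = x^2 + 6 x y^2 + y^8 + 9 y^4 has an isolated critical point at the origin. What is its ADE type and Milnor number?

Type A_{7}, Milnor number mu = 7.

The Hessian of f at 0 has rank 1. Corank 1: A-series; mu = 7 gives A_7.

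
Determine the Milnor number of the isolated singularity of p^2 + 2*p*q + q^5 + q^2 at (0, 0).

4

The Hessian of f at 0 has rank 1. Corank 1: A-series; mu = 4 gives A_4.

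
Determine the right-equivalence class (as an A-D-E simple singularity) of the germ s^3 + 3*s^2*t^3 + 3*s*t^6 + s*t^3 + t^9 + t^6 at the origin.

E_{7}

The Hessian of f at 0 is [[0, 0], [0, 0]] with rank 0, so corank 2. A Groebner basis of the Jacobian ideal J(f) in C{s,t} is {s^3, s*t^2, 3*s^2 + t^3}; counting standard monomials gives mu = 7. Corank 2; j^3 = s^3 is a perfect cube, so E-series; the 4-jet and mu = 7 give E_7.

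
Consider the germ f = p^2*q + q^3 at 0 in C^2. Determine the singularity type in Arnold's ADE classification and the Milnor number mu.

The Hessian of f at 0 has rank 0. Corank 2; j^3 = q*(p^2 + q^2) splits into three distinct lines over C (the quadratic factor has nonzero discriminant), so D_4.

Type D4, Milnor number mu = 4.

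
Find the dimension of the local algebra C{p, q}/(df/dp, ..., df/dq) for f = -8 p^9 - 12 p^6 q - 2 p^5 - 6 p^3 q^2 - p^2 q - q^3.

The Hessian of f at 0 has rank 0. Corank 2; j^3 = -q*(p^2 + q^2) splits into three distinct lines over C (the quadratic factor has nonzero discriminant), so D_4.

4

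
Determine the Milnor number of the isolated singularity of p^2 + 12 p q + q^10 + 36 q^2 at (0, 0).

9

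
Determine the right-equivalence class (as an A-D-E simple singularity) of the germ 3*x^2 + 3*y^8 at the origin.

A7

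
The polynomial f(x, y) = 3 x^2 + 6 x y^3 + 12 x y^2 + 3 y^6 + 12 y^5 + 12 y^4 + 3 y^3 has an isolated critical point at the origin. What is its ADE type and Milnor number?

The Hessian of f at 0 has rank 1. Corank 1: A-series; mu = 2 gives A_2.

Type A_2, Milnor number mu = 2.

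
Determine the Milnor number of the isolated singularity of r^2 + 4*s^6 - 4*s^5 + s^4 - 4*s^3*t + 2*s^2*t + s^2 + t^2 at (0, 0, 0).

The Hessian of f at 0 has rank 3. Corank 0: nondegenerate Morse point, so A_1.

1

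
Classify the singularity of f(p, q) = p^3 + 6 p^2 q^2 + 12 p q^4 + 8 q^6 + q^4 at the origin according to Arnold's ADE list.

The Hessian of f at 0 has rank 0. Corank 2; j^3 = p^3 is a perfect cube, so E-series; the 4-jet and mu = 6 give E_6.

E_{6}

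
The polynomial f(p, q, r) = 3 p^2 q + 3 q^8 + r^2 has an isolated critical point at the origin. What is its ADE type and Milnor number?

Type D_9, Milnor number mu = 9.

The Hessian of f at 0 is [[0, 0, 0], [0, 0, 0], [0, 0, 2]] with rank 1, so corank 2. A Groebner basis of the Jacobian ideal J(f) in C{p,q,r} is {p^2/8 + q^7, p^3, p*q, r}; counting standard monomials gives mu = 9. Corank 2; j^3 = 3*p^2*q has shape L^2 M (L != M), so D-series; mu = 9 gives D_9.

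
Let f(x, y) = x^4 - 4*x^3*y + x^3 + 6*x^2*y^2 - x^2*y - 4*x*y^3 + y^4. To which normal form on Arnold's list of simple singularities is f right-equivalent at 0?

The Hessian of f at 0 is [[0, 0], [0, 0]] with rank 0, so corank 2. A Groebner basis of the Jacobian ideal J(f) in C{x,y} is {x*y^2, -x*y/4 + y^3, x^2 - x*y}; counting standard monomials gives mu = 5. Corank 2; j^3 = x^2*(x - y) has shape L^2 M (L != M), so D-series; mu = 5 gives D_5.

D_5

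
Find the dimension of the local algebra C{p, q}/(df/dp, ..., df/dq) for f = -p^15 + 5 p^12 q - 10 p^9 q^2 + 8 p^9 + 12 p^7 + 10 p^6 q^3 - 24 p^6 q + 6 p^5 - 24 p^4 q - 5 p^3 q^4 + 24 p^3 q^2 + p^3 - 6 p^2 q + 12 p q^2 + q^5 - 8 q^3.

8

The Hessian of f at 0 is [[0, 0], [0, 0]] with rank 0, so corank 2. A Groebner basis of the Jacobian ideal J(f) in C{p,q} is {p^2/32 + p*q^3 - p*q/8 + q^2/8, q^4, p^3 - 12*p*q^2 + 16*q^3, p^2*q - 4*p*q^2 + 4*q^3}; counting standard monomials gives mu = 8. Corank 2; j^3 = (p - 2*q)^3 is a perfect cube, so E-series; the 5-jet and mu = 8 give E_8.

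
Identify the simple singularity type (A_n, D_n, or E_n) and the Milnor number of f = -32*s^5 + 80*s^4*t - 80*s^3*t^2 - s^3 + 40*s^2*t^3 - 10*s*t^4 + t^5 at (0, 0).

Type E_{8}, Milnor number mu = 8.

The Hessian of f at 0 is [[0, 0], [0, 0]] with rank 0, so corank 2. A Groebner basis of the Jacobian ideal J(f) in C{s,t} is {t^5, s*t^3 - t^4/8, s^2}; counting standard monomials gives mu = 8. Corank 2; j^3 = -s^3 is a perfect cube, so E-series; the 5-jet and mu = 8 give E_8.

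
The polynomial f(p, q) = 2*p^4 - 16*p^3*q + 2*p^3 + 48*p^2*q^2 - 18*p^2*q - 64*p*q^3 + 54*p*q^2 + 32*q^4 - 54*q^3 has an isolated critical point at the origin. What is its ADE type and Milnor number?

The Hessian of f at 0 has rank 0. Corank 2; j^3 = 2*(p - 3*q)^3 is a perfect cube, so E-series; the 4-jet and mu = 6 give E_6.

Type E_{6}, Milnor number mu = 6.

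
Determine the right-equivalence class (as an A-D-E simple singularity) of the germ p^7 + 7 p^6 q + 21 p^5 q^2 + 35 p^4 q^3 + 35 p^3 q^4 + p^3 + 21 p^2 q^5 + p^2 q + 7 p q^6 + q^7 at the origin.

The Hessian of f at 0 has rank 0. Corank 2; j^3 = p^2*(p + q) has shape L^2 M (L != M), so D-series; mu = 8 gives D_8.

D_8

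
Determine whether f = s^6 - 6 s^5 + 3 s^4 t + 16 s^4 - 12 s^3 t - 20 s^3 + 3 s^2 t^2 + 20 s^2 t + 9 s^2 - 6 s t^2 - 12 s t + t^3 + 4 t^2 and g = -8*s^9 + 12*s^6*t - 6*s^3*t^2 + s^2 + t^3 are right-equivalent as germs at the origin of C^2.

Yes.

The Hessian of f at 0 has rank 1. Corank 1: A-series; mu = 2 gives A_2. The Hessian of g at 0 has rank 1. Corank 1: A-series; mu = 2 gives A_2. Both have type A_2, hence right-equivalent.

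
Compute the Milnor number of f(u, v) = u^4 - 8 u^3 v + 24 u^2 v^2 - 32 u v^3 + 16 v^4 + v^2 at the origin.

3

The Hessian of f at 0 has rank 1. Corank 1: A-series; mu = 3 gives A_3.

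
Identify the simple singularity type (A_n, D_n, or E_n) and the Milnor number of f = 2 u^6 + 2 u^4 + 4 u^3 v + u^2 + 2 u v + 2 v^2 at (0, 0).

Type A_{1}, Milnor number mu = 1.

The Hessian of f at 0 has rank 2. Corank 0: nondegenerate Morse point, so A_1.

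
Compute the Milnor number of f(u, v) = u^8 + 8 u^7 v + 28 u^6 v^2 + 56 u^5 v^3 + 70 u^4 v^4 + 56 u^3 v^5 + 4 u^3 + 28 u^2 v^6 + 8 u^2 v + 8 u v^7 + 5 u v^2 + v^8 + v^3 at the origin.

9

The Hessian of f at 0 has rank 0. Corank 2; j^3 = (u + v)*(2*u + v)^2 has shape L^2 M (L != M), so D-series; mu = 9 gives D_9.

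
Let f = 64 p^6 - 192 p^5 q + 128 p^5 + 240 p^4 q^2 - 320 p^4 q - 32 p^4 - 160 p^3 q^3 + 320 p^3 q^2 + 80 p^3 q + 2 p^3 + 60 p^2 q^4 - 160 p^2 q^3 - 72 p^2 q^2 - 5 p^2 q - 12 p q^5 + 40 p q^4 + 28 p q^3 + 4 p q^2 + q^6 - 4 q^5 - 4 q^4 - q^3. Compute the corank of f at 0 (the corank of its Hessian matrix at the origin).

2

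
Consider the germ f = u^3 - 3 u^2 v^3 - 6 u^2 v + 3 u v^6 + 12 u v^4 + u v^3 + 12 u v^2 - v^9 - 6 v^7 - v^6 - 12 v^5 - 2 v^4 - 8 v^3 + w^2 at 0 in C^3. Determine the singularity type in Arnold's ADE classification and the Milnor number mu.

The Hessian of f at 0 has rank 1. Corank 2; j^3 = (u - 2*v)^3 is a perfect cube, so E-series; the 4-jet and mu = 7 give E_7.

Type E7, Milnor number mu = 7.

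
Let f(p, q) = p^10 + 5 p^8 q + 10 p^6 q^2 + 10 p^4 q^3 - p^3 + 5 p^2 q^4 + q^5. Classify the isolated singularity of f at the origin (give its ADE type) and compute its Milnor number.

Type E_8, Milnor number mu = 8.

The Hessian of f at 0 has rank 0. Corank 2; j^3 = -p^3 is a perfect cube, so E-series; the 5-jet and mu = 8 give E_8.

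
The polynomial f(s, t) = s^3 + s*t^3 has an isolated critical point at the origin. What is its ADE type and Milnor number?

Type E7, Milnor number mu = 7.

The Hessian of f at 0 has rank 0. Corank 2; j^3 = s^3 is a perfect cube, so E-series; the 4-jet and mu = 7 give E_7.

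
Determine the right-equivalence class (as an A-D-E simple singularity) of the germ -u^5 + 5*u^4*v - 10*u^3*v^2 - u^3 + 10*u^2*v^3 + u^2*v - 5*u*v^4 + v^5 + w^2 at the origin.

D_{6}

The Hessian of f at 0 is [[0, 0, 0], [0, 0, 0], [0, 0, 2]] with rank 1, so corank 2. A Groebner basis of the Jacobian ideal J(f) in C{u,v,w} is {u*v/5 + v^4, u*v^2, u^2 - u*v, w}; counting standard monomials gives mu = 6. Corank 2; j^3 = -u^2*(u - v) has shape L^2 M (L != M), so D-series; mu = 6 gives D_6.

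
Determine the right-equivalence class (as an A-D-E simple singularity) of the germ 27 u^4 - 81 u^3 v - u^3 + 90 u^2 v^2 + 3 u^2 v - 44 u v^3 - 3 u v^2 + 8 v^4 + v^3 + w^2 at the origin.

The Hessian of f at 0 has rank 1. Corank 2; j^3 = -(u - v)^3 is a perfect cube, so E-series; the 4-jet and mu = 7 give E_7.

E_{7}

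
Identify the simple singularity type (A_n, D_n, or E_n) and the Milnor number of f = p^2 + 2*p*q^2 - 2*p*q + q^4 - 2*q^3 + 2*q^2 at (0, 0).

Type A_{1}, Milnor number mu = 1.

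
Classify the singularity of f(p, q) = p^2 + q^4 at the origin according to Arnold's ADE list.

A_3

The Hessian of f at 0 has rank 1. Corank 1: A-series; mu = 3 gives A_3.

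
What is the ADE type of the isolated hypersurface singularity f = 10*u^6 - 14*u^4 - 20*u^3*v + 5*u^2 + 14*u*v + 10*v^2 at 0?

A1

The Hessian of f at 0 is [[10, 14], [14, 20]] with rank 2, so corank 0. A Groebner basis of the Jacobian ideal J(f) in C{u,v} is {u, v}; counting standard monomials gives mu = 1. Corank 0: nondegenerate Morse point, so A_1.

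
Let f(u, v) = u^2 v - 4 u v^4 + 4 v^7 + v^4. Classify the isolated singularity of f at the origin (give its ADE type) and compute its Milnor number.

Type D_{5}, Milnor number mu = 5.

The Hessian of f at 0 is [[0, 0], [0, 0]] with rank 0, so corank 2. A Groebner basis of the Jacobian ideal J(f) in C{u,v} is {u^3, u^2/4 + v^3, u*v}; counting standard monomials gives mu = 5. Corank 2; j^3 = u^2*v has shape L^2 M (L != M), so D-series; mu = 5 gives D_5.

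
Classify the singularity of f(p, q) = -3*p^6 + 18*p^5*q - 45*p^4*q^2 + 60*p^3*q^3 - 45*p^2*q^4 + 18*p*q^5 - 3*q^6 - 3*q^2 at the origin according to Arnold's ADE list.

The Hessian of f at 0 has rank 1. Corank 1: A-series; mu = 5 gives A_5.

A_5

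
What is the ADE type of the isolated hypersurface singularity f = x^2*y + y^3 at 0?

D4

The Hessian of f at 0 has rank 0. Corank 2; j^3 = y*(x^2 + y^2) splits into three distinct lines over C (the quadratic factor has nonzero discriminant), so D_4.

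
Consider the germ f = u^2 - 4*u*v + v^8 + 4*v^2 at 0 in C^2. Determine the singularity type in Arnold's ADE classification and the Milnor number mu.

The Hessian of f at 0 is [[2, -4], [-4, 8]] with rank 1, so corank 1. A Groebner basis of the Jacobian ideal J(f) in C{u,v} is {v^7, u - 2*v}; counting standard monomials gives mu = 7. Corank 1: A-series; mu = 7 gives A_7.

Type A7, Milnor number mu = 7.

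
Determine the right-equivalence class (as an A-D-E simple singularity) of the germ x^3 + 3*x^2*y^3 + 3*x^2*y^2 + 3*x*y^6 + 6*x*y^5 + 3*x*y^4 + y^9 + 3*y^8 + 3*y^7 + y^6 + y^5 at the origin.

The Hessian of f at 0 has rank 0. Corank 2; j^3 = x^3 is a perfect cube, so E-series; the 5-jet and mu = 8 give E_8.

E_{8}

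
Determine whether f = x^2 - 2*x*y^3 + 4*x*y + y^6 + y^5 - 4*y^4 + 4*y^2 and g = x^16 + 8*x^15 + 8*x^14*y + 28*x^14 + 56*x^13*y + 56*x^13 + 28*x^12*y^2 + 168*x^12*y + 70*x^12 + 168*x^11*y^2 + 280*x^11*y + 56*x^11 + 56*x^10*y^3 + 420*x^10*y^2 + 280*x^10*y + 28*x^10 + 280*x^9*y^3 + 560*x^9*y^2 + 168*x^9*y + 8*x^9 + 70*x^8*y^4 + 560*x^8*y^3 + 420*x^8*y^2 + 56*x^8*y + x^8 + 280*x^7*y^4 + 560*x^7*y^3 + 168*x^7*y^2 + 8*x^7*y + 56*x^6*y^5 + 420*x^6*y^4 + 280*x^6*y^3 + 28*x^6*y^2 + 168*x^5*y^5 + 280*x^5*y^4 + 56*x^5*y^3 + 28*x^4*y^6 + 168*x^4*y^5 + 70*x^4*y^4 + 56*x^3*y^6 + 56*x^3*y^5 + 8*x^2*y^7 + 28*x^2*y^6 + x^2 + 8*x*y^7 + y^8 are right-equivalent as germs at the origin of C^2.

The Hessian of f at 0 has rank 1. Corank 1: A-series; mu = 4 gives A_4. The Hessian of g at 0 has rank 1. Corank 1: A-series; mu = 7 gives A_7. f is A_4 but g is A_7, hence not right-equivalent.

No.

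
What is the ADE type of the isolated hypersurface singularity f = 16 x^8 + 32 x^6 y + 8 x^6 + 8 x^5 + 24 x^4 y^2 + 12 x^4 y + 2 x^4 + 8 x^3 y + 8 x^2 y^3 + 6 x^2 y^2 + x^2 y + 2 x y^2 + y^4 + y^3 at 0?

D_{5}

The Hessian of f at 0 is [[0, 0], [0, 0]] with rank 0, so corank 2. A Groebner basis of the Jacobian ideal J(f) in C{x,y} is {x*y^2 - x*y/2 - y^2/2, x*y/2 + y^3 + y^2/2, x^2 - y^2}; counting standard monomials gives mu = 5. Corank 2; j^3 = y*(x + y)^2 has shape L^2 M (L != M), so D-series; mu = 5 gives D_5.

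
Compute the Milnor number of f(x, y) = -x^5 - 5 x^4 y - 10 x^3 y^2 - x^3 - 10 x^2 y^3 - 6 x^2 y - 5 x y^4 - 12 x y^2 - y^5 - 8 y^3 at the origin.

8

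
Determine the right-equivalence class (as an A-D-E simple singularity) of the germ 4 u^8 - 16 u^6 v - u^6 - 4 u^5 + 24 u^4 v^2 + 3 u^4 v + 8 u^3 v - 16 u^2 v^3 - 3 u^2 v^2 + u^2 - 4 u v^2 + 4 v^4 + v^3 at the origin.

A_2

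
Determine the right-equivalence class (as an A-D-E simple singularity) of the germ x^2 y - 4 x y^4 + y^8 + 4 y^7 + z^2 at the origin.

D_9

The Hessian of f at 0 is [[0, 0, 0], [0, 0, 0], [0, 0, 2]] with rank 1, so corank 2. A Groebner basis of the Jacobian ideal J(f) in C{x,y,z} is {x^2*y^2, -x^2*y - x^2/2 + x*y^3, -x*y/2 + y^4, x^3, z}; counting standard monomials gives mu = 9. Corank 2; j^3 = x^2*y has shape L^2 M (L != M), so D-series; mu = 9 gives D_9.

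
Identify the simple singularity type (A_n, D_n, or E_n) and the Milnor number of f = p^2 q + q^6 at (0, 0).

The Hessian of f at 0 is [[0, 0], [0, 0]] with rank 0, so corank 2. A Groebner basis of the Jacobian ideal J(f) in C{p,q} is {p^2/6 + q^5, p^3, p*q}; counting standard monomials gives mu = 7. Corank 2; j^3 = p^2*q has shape L^2 M (L != M), so D-series; mu = 7 gives D_7.

Type D_7, Milnor number mu = 7.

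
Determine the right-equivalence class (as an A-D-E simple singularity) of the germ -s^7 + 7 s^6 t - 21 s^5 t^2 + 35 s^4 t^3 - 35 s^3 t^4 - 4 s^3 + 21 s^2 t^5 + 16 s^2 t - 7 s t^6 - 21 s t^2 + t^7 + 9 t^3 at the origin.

D8

The Hessian of f at 0 has rank 0. Corank 2; j^3 = -(s - t)*(2*s - 3*t)^2 has shape L^2 M (L != M), so D-series; mu = 8 gives D_8.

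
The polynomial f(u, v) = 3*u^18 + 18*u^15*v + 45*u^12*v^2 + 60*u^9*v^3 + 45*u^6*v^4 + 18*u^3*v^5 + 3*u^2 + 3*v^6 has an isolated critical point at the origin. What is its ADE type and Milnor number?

The Hessian of f at 0 has rank 1. Corank 1: A-series; mu = 5 gives A_5.

Type A_5, Milnor number mu = 5.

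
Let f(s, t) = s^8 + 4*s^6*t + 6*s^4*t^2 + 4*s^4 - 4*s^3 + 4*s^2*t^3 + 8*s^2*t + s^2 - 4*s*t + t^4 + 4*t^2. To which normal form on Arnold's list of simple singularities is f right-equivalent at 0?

A_{3}

The Hessian of f at 0 is [[2, -4], [-4, 8]] with rank 1, so corank 1. A Groebner basis of the Jacobian ideal J(f) in C{s,t} is {s^2 - s/2 + t, s*t - s/4 + t/2, -s/8 + t^2 + t/4}; counting standard monomials gives mu = 3. Corank 1: A-series; mu = 3 gives A_3.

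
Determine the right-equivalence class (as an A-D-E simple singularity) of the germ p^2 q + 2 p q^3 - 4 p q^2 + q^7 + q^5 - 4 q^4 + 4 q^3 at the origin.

The Hessian of f at 0 is [[0, 0], [0, 0]] with rank 0, so corank 2. A Groebner basis of the Jacobian ideal J(f) in C{p,q} is {p^2*q^2 + 4*p^2*q + p^2/7 - 83*p*q^2/7 - 58*p*q/7 + 16*q^2, p^3 - 6*p^2*q - p^2/7 + 83*p*q^2/7 + 58*p*q/7 - 16*q^2, p*q + q^3 - 2*q^2}; counting standard monomials gives mu = 8. Corank 2; j^3 = q*(p - 2*q)^2 has shape L^2 M (L != M), so D-series; mu = 8 gives D_8.

D_{8}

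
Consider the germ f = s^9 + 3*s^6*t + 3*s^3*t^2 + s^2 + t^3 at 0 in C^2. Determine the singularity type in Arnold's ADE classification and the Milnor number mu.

Type A_2, Milnor number mu = 2.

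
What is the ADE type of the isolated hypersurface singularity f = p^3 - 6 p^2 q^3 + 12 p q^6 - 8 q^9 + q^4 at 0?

The Hessian of f at 0 has rank 0. Corank 2; j^3 = p^3 is a perfect cube, so E-series; the 4-jet and mu = 6 give E_6.

E6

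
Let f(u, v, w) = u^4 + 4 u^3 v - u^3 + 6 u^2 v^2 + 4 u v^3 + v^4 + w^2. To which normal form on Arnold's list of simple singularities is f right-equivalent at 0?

E_{6}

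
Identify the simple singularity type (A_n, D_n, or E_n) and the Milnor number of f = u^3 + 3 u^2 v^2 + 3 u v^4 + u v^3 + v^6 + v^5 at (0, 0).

The Hessian of f at 0 has rank 0. Corank 2; j^3 = u^3 is a perfect cube, so E-series; the 4-jet and mu = 7 give E_7.

Type E7, Milnor number mu = 7.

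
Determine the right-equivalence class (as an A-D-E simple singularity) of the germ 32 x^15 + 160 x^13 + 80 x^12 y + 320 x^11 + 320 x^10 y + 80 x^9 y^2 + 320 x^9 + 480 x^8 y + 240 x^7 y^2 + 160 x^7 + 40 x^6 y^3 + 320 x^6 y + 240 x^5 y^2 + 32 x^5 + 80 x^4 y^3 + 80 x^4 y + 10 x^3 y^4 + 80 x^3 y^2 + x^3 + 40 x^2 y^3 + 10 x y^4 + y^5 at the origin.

E8

The Hessian of f at 0 has rank 0. Corank 2; j^3 = x^3 is a perfect cube, so E-series; the 5-jet and mu = 8 give E_8.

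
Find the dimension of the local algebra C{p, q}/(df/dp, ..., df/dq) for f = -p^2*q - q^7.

The Hessian of f at 0 is [[0, 0], [0, 0]] with rank 0, so corank 2. A Groebner basis of the Jacobian ideal J(f) in C{p,q} is {p^2/7 + q^6, p^3, p*q}; counting standard monomials gives mu = 8. Corank 2; j^3 = -p^2*q has shape L^2 M (L != M), so D-series; mu = 8 gives D_8.

8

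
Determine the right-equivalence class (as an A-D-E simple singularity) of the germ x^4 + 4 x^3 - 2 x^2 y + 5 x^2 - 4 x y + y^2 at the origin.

The Hessian of f at 0 has rank 2. Corank 0: nondegenerate Morse point, so A_1.

A_1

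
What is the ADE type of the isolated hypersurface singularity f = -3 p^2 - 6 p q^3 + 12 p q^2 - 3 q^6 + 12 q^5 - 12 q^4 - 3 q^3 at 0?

A_{2}

The Hessian of f at 0 has rank 1. Corank 1: A-series; mu = 2 gives A_2.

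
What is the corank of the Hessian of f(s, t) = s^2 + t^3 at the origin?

1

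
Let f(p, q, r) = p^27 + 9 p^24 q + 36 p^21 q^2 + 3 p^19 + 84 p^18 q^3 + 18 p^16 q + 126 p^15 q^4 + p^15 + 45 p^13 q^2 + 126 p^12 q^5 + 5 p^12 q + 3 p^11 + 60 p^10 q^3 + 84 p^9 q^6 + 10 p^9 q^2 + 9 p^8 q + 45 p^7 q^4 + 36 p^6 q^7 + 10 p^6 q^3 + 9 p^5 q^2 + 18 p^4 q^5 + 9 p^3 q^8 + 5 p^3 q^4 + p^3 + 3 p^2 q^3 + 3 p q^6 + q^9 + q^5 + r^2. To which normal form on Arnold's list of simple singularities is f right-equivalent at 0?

The Hessian of f at 0 has rank 1. Corank 2; j^3 = p^3 is a perfect cube, so E-series; the 5-jet and mu = 8 give E_8.

E8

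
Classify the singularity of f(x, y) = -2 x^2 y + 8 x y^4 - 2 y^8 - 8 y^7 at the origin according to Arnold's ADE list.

D9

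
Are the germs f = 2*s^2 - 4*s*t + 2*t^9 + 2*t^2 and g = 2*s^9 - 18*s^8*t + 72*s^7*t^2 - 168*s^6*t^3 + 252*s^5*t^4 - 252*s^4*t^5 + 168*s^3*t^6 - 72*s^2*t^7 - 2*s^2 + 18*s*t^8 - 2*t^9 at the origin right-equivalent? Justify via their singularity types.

The Hessian of f at 0 has rank 1. Corank 1: A-series; mu = 8 gives A_8. The Hessian of g at 0 has rank 1. Corank 1: A-series; mu = 8 gives A_8. Both have type A_8, hence right-equivalent.

Yes.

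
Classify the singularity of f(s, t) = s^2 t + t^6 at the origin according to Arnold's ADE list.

D_{7}

The Hessian of f at 0 is [[0, 0], [0, 0]] with rank 0, so corank 2. A Groebner basis of the Jacobian ideal J(f) in C{s,t} is {s^2/6 + t^5, s^3, s*t}; counting standard monomials gives mu = 7. Corank 2; j^3 = s^2*t has shape L^2 M (L != M), so D-series; mu = 7 gives D_7.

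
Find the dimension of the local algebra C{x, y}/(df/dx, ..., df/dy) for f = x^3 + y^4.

6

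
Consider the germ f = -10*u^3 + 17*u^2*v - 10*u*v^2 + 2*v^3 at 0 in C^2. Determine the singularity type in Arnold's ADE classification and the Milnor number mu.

The Hessian of f at 0 is [[0, 0], [0, 0]] with rank 0, so corank 2. A Groebner basis of the Jacobian ideal J(f) in C{u,v} is {v^3, u^2 - 2*v^2/11, u*v - 5*v^2/11}; counting standard monomials gives mu = 4. Corank 2; j^3 = -(2*u - v)*(5*u^2 - 6*u*v + 2*v^2) splits into three distinct lines over C (the quadratic factor has nonzero discriminant), so D_4.

Type D4, Milnor number mu = 4.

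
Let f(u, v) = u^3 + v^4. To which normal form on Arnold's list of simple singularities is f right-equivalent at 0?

The Hessian of f at 0 has rank 0. Corank 2; j^3 = u^3 is a perfect cube, so E-series; the 4-jet and mu = 6 give E_6.

E_6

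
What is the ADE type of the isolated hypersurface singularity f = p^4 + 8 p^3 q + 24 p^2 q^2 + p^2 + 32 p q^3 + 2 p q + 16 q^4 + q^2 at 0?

The Hessian of f at 0 has rank 1. Corank 1: A-series; mu = 3 gives A_3.

A3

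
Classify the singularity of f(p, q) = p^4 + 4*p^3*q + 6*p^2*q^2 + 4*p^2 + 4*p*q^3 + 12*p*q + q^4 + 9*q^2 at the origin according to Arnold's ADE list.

The Hessian of f at 0 is [[8, 12], [12, 18]] with rank 1, so corank 1. A Groebner basis of the Jacobian ideal J(f) in C{p,q} is {q^3, p + 3*q/2}; counting standard monomials gives mu = 3. Corank 1: A-series; mu = 3 gives A_3.

A_3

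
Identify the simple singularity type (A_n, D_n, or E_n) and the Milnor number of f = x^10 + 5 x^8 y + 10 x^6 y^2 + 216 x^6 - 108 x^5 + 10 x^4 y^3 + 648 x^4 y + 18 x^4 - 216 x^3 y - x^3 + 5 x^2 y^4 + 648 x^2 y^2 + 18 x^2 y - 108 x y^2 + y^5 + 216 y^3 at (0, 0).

The Hessian of f at 0 has rank 0. Corank 2; j^3 = -(x - 6*y)^3 is a perfect cube, so E-series; the 5-jet and mu = 8 give E_8.

Type E8, Milnor number mu = 8.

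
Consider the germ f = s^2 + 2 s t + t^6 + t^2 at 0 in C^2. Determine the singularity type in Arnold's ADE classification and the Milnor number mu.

Type A5, Milnor number mu = 5.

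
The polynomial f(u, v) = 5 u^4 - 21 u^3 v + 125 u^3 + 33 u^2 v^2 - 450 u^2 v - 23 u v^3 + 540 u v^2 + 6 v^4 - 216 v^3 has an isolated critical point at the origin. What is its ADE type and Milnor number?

The Hessian of f at 0 is [[0, 0], [0, 0]] with rank 0, so corank 2. A Groebner basis of the Jacobian ideal J(f) in C{u,v} is {1171875*u^2 - 2812500*u*v + v^4 + 125*v^3 + 1687500*v^2, u^3 + 4950*u^2 - 11880*u*v - 6*v^3/5 + 7128*v^2, u^2*v + 2875*u^2 - 6900*u*v - 17*v^3/15 + 4140*v^2, 1250*u^2 + u*v^2 - 3000*u*v - 16*v^3/15 + 1800*v^2}; counting standard monomials gives mu = 7. Corank 2; j^3 = (5*u - 6*v)^3 is a perfect cube, so E-series; the 4-jet and mu = 7 give E_7.

Type E_{7}, Milnor number mu = 7.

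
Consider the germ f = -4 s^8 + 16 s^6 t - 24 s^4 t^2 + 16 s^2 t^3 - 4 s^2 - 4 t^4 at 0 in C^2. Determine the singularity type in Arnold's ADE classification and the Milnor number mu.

Type A_{3}, Milnor number mu = 3.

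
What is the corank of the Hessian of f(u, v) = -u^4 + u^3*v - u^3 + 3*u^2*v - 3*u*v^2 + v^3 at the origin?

2

The Hessian at 0 is [[0, 0], [0, 0]] of rank 0; hence corank 2.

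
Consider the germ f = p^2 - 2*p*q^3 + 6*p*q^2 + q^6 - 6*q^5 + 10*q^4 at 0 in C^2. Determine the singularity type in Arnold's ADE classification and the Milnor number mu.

Type A_3, Milnor number mu = 3.

The Hessian of f at 0 has rank 1. Corank 1: A-series; mu = 3 gives A_3.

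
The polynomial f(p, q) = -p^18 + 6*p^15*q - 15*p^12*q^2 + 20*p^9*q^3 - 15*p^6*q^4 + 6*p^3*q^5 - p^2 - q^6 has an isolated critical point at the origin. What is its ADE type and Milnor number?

The Hessian of f at 0 is [[-2, 0], [0, 0]] with rank 1, so corank 1. A Groebner basis of the Jacobian ideal J(f) in C{p,q} is {q^5, p}; counting standard monomials gives mu = 5. Corank 1: A-series; mu = 5 gives A_5.

Type A_5, Milnor number mu = 5.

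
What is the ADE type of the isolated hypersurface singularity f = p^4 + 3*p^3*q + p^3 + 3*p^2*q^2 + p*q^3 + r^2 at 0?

The Hessian of f at 0 has rank 1. Corank 2; j^3 = p^3 is a perfect cube, so E-series; the 4-jet and mu = 7 give E_7.

E_{7}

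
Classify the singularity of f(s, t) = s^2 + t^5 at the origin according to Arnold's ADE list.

A_4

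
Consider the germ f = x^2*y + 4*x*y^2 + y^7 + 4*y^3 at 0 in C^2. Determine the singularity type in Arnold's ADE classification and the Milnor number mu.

Type D_{8}, Milnor number mu = 8.

The Hessian of f at 0 has rank 0. Corank 2; j^3 = y*(x + 2*y)^2 has shape L^2 M (L != M), so D-series; mu = 8 gives D_8.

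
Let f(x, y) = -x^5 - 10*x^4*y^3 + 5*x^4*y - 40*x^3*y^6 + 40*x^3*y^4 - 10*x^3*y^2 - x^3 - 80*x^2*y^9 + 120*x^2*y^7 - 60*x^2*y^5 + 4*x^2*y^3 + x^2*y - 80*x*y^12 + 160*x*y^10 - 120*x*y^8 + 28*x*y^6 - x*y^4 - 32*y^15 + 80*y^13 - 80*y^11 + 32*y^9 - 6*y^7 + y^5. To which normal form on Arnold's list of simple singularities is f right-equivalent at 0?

D6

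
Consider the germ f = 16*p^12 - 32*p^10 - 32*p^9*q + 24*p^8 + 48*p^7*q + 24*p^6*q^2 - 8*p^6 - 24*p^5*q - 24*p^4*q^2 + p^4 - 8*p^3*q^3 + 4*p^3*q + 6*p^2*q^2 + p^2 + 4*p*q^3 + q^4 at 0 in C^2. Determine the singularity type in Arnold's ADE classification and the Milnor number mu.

Type A_3, Milnor number mu = 3.

The Hessian of f at 0 has rank 1. Corank 1: A-series; mu = 3 gives A_3.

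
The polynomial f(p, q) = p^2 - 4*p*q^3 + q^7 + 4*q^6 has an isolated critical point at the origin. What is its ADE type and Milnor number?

The Hessian of f at 0 is [[2, 0], [0, 0]] with rank 1, so corank 1. A Groebner basis of the Jacobian ideal J(f) in C{p,q} is {-p/2 + q^3, p^2}; counting standard monomials gives mu = 6. Corank 1: A-series; mu = 6 gives A_6.

Type A_{6}, Milnor number mu = 6.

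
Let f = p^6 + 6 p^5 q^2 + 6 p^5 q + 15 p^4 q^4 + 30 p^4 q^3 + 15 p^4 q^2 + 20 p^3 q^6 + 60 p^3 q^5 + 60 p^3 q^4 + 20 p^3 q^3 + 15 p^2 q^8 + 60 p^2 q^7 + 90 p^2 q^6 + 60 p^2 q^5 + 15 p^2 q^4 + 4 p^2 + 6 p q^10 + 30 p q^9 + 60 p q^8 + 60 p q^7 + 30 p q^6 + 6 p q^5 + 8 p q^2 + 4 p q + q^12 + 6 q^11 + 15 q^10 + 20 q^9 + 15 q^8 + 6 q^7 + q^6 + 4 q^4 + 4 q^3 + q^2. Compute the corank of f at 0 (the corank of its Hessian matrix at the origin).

Hessian at 0 has rank 1.

1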